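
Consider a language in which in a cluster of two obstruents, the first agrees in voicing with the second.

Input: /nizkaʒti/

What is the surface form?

[niskaʃti]

/z/ before /k/ (voiceless) → [s]
/ʒ/ before /t/ (voiceless) → [ʃ]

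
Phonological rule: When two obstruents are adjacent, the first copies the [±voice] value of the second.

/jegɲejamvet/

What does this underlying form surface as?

[jegɲejamvet]

no segment meets the rule's conditions; no change.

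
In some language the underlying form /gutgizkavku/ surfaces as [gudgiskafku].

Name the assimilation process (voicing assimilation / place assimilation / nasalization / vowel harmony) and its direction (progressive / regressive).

voicing assimilation, regressive

/t/→[d] /z/→[s] /v/→[f].
Each target copies a feature from the following segment, so the direction is regressive.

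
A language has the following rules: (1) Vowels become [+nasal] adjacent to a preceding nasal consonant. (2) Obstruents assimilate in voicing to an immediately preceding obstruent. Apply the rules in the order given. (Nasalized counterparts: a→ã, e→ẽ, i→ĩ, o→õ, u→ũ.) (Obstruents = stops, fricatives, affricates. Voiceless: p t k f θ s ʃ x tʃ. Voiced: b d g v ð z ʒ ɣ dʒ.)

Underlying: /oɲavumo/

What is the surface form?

Rule 1: /a/ after nasal /ɲ/ → [ã]
Rule 1: /o/ after nasal /m/ → [õ]
After rule 1: oɲãvumõ
Rule 2: no segment meets the rule's conditions; no change.

[oɲãvumõ]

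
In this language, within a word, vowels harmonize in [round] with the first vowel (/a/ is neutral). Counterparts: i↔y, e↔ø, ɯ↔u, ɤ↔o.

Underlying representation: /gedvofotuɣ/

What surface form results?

/o/ harmonizes with /e/ ([-round]) → [ɤ]
/o/ harmonizes with /e/ ([-round]) → [ɤ]
/u/ harmonizes with /e/ ([-round]) → [ɯ]

[gedvɤfɤtɯɣ]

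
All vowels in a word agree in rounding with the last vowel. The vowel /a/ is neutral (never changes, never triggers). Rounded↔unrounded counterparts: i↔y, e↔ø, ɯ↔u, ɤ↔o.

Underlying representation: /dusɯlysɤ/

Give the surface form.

[dɯsɯlisɤ]

/u/ harmonizes with /ɤ/ ([-round]) → [ɯ]
/y/ harmonizes with /ɤ/ ([-round]) → [i]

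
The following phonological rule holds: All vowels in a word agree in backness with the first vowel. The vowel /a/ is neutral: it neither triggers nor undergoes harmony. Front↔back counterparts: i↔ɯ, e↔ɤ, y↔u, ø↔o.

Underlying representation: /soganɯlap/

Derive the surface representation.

no segment meets the rule's conditions; no change.

[soganɯlap]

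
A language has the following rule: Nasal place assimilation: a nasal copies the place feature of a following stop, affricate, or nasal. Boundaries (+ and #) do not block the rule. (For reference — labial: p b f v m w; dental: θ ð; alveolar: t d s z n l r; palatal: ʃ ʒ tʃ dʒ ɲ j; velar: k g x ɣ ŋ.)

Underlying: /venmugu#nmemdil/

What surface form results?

/n/ before /m/ (labial) → [m]
/n/ before /m/ (labial) → [m]
/m/ before /d/ (alveolar) → [n]

[vemmugu#mmendil]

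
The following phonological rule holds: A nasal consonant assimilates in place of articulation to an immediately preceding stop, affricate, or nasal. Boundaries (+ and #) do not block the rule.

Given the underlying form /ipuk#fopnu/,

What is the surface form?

/n/ after /p/ (labial) → [m]

[ipuk#fopmu]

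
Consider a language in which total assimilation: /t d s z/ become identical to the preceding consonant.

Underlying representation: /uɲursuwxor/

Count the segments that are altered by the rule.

1

/s/ after /r/ → [r] (total assimilation)
1 segment changes.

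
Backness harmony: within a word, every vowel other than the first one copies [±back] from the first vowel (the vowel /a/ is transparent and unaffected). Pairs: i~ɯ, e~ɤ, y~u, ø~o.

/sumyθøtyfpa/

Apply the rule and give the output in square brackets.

[sumuθotufpa]

/y/ harmonizes with /u/ ([+back]) → [u]
/ø/ harmonizes with /u/ ([+back]) → [o]
/y/ harmonizes with /u/ ([+back]) → [u]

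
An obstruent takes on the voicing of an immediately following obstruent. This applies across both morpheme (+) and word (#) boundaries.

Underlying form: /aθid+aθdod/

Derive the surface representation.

/θ/ before /d/ (voiced) → [ð]

[aθid+aðdod]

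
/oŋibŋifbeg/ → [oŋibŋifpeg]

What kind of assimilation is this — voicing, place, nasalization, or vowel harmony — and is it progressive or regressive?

voicing assimilation, progressive

/b/→[p].
Each target copies a feature from the preceding segment, so the direction is progressive.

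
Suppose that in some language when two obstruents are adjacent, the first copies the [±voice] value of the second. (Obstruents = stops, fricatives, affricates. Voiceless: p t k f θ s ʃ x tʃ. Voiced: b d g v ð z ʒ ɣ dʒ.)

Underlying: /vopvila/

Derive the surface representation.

[vobvila]

/p/ before /v/ (voiced) → [b]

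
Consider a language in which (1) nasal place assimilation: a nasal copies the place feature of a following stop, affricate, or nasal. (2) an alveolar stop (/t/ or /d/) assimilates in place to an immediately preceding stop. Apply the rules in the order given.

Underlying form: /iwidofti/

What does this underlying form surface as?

Rule 1: no segment meets the rule's conditions; no change.
After rule 1: iwidofti
Rule 2: no segment meets the rule's conditions; no change.

[iwidofti]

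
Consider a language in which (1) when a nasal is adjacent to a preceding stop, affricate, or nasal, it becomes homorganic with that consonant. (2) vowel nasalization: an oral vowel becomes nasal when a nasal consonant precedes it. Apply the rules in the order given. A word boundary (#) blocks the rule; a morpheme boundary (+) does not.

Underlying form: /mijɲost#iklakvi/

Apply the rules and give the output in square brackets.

[mĩjɲõst#iklakvi]

Rule 1: no segment meets the rule's conditions; no change.
After rule 1: mijɲost#iklakvi
Rule 2: /i/ after nasal /m/ → [ĩ]
Rule 2: /o/ after nasal /ɲ/ → [õ]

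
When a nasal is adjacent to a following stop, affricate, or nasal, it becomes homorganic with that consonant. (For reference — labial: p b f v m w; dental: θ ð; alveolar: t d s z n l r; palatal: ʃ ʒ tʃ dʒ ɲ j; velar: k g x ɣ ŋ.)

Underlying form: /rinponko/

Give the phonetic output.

[rimpoŋko]

/n/ before /p/ (labial) → [m]
/n/ before /k/ (velar) → [ŋ]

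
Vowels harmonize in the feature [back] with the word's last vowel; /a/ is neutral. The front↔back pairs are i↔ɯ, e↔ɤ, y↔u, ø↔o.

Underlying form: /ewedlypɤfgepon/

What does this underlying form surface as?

[ɤwɤdlupɤfgɤpon]

/e/ harmonizes with /o/ ([+back]) → [ɤ]
/e/ harmonizes with /o/ ([+back]) → [ɤ]
/y/ harmonizes with /o/ ([+back]) → [u]
/e/ harmonizes with /o/ ([+back]) → [ɤ]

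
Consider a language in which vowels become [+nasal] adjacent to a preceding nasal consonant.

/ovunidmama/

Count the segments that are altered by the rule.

/i/ after nasal /n/ → [ĩ]
/a/ after nasal /m/ → [ã]
/a/ after nasal /m/ → [ã]
3 segments change.

3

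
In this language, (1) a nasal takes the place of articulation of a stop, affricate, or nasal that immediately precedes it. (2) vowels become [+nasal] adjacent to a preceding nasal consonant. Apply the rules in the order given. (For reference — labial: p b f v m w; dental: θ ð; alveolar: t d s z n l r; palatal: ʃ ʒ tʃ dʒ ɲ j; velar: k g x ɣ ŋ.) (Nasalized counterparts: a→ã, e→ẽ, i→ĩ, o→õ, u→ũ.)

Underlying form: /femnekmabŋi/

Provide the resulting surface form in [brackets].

[femmẽkŋãbmĩ]

Rule 1: /n/ after /m/ (labial) → [m]
Rule 1: /m/ after /k/ (velar) → [ŋ]
Rule 1: /ŋ/ after /b/ (labial) → [m]
After rule 1: femmekŋabmi
Rule 2: /e/ after nasal /m/ → [ẽ]
Rule 2: /a/ after nasal /ŋ/ → [ã]
Rule 2: /i/ after nasal /m/ → [ĩ]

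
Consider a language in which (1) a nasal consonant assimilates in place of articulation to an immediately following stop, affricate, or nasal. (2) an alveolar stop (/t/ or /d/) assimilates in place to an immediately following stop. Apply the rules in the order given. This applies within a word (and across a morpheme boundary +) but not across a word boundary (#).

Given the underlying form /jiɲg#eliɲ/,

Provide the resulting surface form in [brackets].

Rule 1: /ɲ/ before /g/ (velar) → [ŋ]
After rule 1: jiŋg#eliɲ
Rule 2: no segment meets the rule's conditions; no change.

[jiŋg#eliɲ]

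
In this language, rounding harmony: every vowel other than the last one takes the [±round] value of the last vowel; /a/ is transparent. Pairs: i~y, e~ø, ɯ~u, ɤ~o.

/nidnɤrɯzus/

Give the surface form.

[nydnoruzus]

/i/ harmonizes with /u/ ([+round]) → [y]
/ɤ/ harmonizes with /u/ ([+round]) → [o]
/ɯ/ harmonizes with /u/ ([+round]) → [u]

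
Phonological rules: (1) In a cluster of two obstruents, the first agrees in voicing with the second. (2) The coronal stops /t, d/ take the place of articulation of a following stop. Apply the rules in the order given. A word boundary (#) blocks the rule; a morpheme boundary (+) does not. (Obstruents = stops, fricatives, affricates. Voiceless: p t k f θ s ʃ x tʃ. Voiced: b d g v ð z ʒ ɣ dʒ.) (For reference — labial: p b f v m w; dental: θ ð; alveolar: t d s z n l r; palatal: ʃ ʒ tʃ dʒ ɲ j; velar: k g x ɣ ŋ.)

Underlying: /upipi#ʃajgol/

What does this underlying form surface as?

[upipi#ʃajgol]

Rule 1: no segment meets the rule's conditions; no change.
After rule 1: upipi#ʃajgol
Rule 2: no segment meets the rule's conditions; no change.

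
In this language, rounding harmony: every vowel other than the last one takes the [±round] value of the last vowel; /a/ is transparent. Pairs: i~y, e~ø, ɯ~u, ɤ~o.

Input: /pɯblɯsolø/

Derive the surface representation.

[publusolø]

/ɯ/ harmonizes with /ø/ ([+round]) → [u]
/ɯ/ harmonizes with /ø/ ([+round]) → [u]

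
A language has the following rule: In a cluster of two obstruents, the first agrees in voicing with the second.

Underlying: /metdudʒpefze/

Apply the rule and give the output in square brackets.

[meddutʃpevze]

/t/ before /d/ (voiced) → [d]
/dʒ/ before /p/ (voiceless) → [tʃ]
/f/ before /z/ (voiced) → [v]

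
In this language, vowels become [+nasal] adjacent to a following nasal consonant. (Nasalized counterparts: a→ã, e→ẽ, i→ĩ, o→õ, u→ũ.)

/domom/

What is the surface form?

[dõmõm]

/o/ before nasal /m/ → [õ]
/o/ before nasal /m/ → [õ]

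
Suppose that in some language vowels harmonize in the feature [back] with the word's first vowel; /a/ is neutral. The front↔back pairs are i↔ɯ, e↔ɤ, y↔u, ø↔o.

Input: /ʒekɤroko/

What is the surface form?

/ɤ/ harmonizes with /e/ ([-back]) → [e]
/o/ harmonizes with /e/ ([-back]) → [ø]
/o/ harmonizes with /e/ ([-back]) → [ø]

[ʒekerøkø]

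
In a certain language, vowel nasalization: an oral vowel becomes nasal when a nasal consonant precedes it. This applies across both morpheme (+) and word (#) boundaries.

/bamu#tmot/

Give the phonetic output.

/u/ after nasal /m/ → [ũ]
/o/ after nasal /m/ → [õ]

[bamũ#tmõt]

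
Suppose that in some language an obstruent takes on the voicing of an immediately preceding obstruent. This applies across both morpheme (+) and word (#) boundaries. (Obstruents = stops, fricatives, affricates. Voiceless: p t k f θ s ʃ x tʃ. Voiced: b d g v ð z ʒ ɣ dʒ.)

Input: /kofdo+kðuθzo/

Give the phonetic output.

[kofto+kθuθso]

/d/ after /f/ (voiceless) → [t]
/ð/ after /k/ (voiceless) → [θ]
/z/ after /θ/ (voiceless) → [s]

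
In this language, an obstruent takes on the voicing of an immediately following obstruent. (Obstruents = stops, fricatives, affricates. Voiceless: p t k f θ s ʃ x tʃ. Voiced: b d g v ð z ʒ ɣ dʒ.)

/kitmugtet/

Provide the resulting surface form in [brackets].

[kitmuktet]

/g/ before /t/ (voiceless) → [k]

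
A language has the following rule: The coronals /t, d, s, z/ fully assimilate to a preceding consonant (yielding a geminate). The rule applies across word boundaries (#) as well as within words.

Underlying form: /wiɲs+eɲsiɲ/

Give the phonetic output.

[wiɲɲ+eɲɲiɲ]

/s/ after /ɲ/ → [ɲ] (total assimilation)
/s/ after /ɲ/ → [ɲ] (total assimilation)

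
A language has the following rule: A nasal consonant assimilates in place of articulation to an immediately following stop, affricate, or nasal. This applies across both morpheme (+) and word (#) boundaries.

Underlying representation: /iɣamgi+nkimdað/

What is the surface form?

/m/ before /g/ (velar) → [ŋ]
/n/ before /k/ (velar) → [ŋ]
/m/ before /d/ (alveolar) → [n]

[iɣaŋgi+ŋkindað]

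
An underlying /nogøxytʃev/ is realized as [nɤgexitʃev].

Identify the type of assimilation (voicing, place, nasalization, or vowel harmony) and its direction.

vowel harmony, regressive

/o/→[ɤ] /ø/→[e] /y/→[i].
Vowels agree with the last vowel, so the harmony is regressive.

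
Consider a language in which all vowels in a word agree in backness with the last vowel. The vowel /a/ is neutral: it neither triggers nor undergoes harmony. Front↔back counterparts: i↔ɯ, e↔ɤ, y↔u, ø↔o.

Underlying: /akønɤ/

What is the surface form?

[akonɤ]

/ø/ harmonizes with /ɤ/ ([+back]) → [o]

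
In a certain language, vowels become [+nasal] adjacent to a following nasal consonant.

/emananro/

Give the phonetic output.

/e/ before nasal /m/ → [ẽ]
/a/ before nasal /n/ → [ã]
/a/ before nasal /n/ → [ã]

[ẽmãnãnro]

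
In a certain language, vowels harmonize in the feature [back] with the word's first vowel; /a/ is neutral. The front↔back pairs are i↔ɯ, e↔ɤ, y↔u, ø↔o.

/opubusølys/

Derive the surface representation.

[opubusolus]

/ø/ harmonizes with /o/ ([+back]) → [o]
/y/ harmonizes with /o/ ([+back]) → [u]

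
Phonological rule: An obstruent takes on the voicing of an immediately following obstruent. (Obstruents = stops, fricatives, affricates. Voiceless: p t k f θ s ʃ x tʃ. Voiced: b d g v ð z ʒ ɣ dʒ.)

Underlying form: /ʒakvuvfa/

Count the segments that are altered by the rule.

2

/k/ before /v/ (voiced) → [g]
/v/ before /f/ (voiceless) → [f]
2 segments change.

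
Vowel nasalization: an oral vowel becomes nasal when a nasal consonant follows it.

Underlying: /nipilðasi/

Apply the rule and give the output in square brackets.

no segment meets the rule's conditions; no change.

[nipilðasi]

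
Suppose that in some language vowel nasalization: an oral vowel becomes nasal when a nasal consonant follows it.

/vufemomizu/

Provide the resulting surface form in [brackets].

[vufẽmõmizu]

/e/ before nasal /m/ → [ẽ]
/o/ before nasal /m/ → [õ]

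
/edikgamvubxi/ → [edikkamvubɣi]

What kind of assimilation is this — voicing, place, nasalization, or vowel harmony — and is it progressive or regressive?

/g/→[k] /x/→[ɣ].
Each target copies a feature from the preceding segment, so the direction is progressive.

voicing assimilation, progressive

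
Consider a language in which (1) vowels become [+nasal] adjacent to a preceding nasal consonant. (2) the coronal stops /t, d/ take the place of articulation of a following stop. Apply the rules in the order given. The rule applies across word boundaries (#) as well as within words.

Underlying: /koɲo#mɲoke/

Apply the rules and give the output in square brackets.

Rule 1: /o/ after nasal /ɲ/ → [õ]
Rule 1: /o/ after nasal /ɲ/ → [õ]
After rule 1: koɲõ#mɲõke
Rule 2: no segment meets the rule's conditions; no change.

[koɲõ#mɲõke]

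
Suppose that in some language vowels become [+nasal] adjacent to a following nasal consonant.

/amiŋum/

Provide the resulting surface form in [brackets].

/a/ before nasal /m/ → [ã]
/i/ before nasal /ŋ/ → [ĩ]
/u/ before nasal /m/ → [ũ]

[ãmĩŋũm]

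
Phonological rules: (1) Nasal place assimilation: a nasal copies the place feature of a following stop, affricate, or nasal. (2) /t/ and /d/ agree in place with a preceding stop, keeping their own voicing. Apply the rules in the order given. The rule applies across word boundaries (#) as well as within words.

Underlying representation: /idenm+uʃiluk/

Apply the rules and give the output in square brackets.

Rule 1: /n/ before /m/ (labial) → [m]
After rule 1: idemm+uʃiluk
Rule 2: no segment meets the rule's conditions; no change.

[idemm+uʃiluk]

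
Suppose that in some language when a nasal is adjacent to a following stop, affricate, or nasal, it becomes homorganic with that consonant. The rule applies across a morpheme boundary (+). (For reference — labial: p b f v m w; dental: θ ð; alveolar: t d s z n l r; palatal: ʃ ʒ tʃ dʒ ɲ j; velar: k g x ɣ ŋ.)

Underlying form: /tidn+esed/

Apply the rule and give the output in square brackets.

[tidn+esed]

no segment meets the rule's conditions; no change.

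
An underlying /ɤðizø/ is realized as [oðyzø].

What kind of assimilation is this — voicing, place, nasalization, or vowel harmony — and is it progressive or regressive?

vowel harmony, regressive

/ɤ/→[o] /i/→[y].
Vowels agree with the last vowel, so the harmony is regressive.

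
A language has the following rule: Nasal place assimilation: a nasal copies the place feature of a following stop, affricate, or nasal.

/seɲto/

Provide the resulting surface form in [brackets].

/ɲ/ before /t/ (alveolar) → [n]

[sento]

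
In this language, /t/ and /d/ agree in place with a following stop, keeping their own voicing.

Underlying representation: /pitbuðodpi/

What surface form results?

/t/ before /b/ (labial) → [p]
/d/ before /p/ (labial) → [b]

[pipbuðobpi]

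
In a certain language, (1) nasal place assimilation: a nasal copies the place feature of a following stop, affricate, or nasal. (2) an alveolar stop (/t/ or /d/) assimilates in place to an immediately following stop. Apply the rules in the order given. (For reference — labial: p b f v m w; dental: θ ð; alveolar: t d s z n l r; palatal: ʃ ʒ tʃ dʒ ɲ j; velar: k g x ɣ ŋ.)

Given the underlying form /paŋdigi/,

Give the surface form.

[pandigi]

Rule 1: /ŋ/ before /d/ (alveolar) → [n]
After rule 1: pandigi
Rule 2: no segment meets the rule's conditions; no change.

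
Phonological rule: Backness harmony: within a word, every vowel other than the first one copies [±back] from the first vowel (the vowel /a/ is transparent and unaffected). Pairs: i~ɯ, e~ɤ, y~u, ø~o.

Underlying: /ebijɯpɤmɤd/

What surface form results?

[ebijipemed]

/ɯ/ harmonizes with /e/ ([-back]) → [i]
/ɤ/ harmonizes with /e/ ([-back]) → [e]
/ɤ/ harmonizes with /e/ ([-back]) → [e]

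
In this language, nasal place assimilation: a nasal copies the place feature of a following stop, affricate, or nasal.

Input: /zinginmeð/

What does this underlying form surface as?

[ziŋgimmeð]

/n/ before /g/ (velar) → [ŋ]
/n/ before /m/ (labial) → [m]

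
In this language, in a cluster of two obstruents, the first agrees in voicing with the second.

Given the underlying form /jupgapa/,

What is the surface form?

/p/ before /g/ (voiced) → [b]

[jubgapa]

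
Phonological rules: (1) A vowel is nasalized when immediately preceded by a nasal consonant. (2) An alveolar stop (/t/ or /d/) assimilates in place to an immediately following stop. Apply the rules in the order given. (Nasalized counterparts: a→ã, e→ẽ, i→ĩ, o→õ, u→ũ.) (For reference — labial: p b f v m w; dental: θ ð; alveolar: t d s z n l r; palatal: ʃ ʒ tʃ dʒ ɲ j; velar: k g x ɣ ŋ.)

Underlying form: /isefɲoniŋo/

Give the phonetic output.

Rule 1: /o/ after nasal /ɲ/ → [õ]
Rule 1: /i/ after nasal /n/ → [ĩ]
Rule 1: /o/ after nasal /ŋ/ → [õ]
After rule 1: isefɲõnĩŋõ
Rule 2: no segment meets the rule's conditions; no change.

[isefɲõnĩŋõ]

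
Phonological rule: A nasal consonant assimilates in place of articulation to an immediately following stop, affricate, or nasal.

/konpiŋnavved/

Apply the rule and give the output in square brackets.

/n/ before /p/ (labial) → [m]
/ŋ/ before /n/ (alveolar) → [n]

[kompinnavved]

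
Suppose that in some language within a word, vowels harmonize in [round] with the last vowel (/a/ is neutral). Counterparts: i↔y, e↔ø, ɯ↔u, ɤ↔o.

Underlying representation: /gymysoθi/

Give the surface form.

[gimisɤθi]

/y/ harmonizes with /i/ ([-round]) → [i]
/y/ harmonizes with /i/ ([-round]) → [i]
/o/ harmonizes with /i/ ([-round]) → [ɤ]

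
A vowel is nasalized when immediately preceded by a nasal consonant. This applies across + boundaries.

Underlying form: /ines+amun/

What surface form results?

/e/ after nasal /n/ → [ẽ]
/u/ after nasal /m/ → [ũ]

[inẽs+amũn]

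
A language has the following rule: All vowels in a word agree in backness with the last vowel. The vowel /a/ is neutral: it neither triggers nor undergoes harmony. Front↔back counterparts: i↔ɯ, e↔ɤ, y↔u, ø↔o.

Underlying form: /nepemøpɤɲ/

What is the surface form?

[nɤpɤmopɤɲ]

/e/ harmonizes with /ɤ/ ([+back]) → [ɤ]
/e/ harmonizes with /ɤ/ ([+back]) → [ɤ]
/ø/ harmonizes with /ɤ/ ([+back]) → [o]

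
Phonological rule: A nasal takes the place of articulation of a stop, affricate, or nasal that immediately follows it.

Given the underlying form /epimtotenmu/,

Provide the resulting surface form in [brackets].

/m/ before /t/ (alveolar) → [n]
/n/ before /m/ (labial) → [m]

[epintotemmu]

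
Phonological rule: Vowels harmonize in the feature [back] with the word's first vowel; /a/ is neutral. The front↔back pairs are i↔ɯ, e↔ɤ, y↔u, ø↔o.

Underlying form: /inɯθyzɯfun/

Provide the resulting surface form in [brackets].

/ɯ/ harmonizes with /i/ ([-back]) → [i]
/ɯ/ harmonizes with /i/ ([-back]) → [i]
/u/ harmonizes with /i/ ([-back]) → [y]

[iniθyzifyn]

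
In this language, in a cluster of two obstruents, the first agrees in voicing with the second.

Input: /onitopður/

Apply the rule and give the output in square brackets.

/p/ before /ð/ (voiced) → [b]

[onitobður]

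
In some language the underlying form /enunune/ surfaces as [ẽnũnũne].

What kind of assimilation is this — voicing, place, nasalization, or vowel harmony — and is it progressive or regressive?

/e/→[ẽ] /u/→[ũ] /u/→[ũ].
Each target copies a feature from the following segment, so the direction is regressive.

nasalization, regressive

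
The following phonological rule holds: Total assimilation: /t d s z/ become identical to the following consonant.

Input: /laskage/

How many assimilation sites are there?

1

/s/ before /k/ → [k] (total assimilation)
1 segment changes.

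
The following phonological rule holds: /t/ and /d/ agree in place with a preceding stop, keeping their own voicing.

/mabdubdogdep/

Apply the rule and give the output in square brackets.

[mabbubboggep]

/d/ after /b/ (labial) → [b]
/d/ after /b/ (labial) → [b]
/d/ after /g/ (velar) → [g]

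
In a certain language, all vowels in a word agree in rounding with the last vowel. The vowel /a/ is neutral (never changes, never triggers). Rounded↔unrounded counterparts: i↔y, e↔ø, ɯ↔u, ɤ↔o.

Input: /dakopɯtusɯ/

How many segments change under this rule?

/o/ harmonizes with /ɯ/ ([-round]) → [ɤ]
/u/ harmonizes with /ɯ/ ([-round]) → [ɯ]
2 segments change.

2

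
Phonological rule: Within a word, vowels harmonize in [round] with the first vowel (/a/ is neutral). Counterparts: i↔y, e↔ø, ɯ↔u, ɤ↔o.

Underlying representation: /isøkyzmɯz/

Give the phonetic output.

/ø/ harmonizes with /i/ ([-round]) → [e]
/y/ harmonizes with /i/ ([-round]) → [i]

[isekizmɯz]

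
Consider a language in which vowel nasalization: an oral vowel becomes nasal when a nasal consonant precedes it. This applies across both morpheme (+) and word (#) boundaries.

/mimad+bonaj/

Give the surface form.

/i/ after nasal /m/ → [ĩ]
/a/ after nasal /m/ → [ã]
/a/ after nasal /n/ → [ã]

[mĩmãd+bonãj]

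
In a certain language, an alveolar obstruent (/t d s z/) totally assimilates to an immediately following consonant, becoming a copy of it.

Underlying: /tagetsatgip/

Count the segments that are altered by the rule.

/t/ before /s/ → [s] (total assimilation)
/t/ before /g/ → [g] (total assimilation)
2 segments change.

2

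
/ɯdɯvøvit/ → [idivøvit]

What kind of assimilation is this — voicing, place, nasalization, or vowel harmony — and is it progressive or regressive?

vowel harmony, regressive

/ɯ/→[i] /ɯ/→[i].
Vowels agree with the last vowel, so the harmony is regressive.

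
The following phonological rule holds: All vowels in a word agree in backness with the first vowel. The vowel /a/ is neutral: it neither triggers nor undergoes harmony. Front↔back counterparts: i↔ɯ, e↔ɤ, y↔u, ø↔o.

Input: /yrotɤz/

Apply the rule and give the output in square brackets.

/o/ harmonizes with /y/ ([-back]) → [ø]
/ɤ/ harmonizes with /y/ ([-back]) → [e]

[yrøtez]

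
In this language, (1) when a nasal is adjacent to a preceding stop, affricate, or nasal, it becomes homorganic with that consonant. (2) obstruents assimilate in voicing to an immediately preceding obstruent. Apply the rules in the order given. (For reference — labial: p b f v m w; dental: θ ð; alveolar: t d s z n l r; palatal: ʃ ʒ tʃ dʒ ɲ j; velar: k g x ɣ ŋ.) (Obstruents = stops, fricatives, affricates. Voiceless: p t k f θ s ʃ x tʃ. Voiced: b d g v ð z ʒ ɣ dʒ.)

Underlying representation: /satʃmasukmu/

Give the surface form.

[satʃɲasukŋu]

Rule 1: /m/ after /tʃ/ (palatal) → [ɲ]
Rule 1: /m/ after /k/ (velar) → [ŋ]
After rule 1: satʃɲasukŋu
Rule 2: no segment meets the rule's conditions; no change.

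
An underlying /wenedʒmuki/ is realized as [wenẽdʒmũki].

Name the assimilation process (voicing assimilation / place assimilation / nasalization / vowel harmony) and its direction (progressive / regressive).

/e/→[ẽ] /u/→[ũ].
Each target copies a feature from the preceding segment, so the direction is progressive.

nasalization, progressive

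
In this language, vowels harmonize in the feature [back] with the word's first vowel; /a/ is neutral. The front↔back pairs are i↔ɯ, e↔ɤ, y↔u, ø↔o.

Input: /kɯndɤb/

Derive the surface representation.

no segment meets the rule's conditions; no change.

[kɯndɤb]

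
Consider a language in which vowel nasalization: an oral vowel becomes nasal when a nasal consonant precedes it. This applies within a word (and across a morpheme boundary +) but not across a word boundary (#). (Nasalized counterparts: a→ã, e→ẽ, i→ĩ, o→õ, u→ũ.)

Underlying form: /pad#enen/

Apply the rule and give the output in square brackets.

[pad#enẽn]

/e/ after nasal /n/ → [ẽ]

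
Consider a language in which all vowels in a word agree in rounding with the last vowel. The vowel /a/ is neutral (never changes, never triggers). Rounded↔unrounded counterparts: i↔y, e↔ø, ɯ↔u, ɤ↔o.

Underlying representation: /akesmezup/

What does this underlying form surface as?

/e/ harmonizes with /u/ ([+round]) → [ø]
/e/ harmonizes with /u/ ([+round]) → [ø]

[akøsmøzup]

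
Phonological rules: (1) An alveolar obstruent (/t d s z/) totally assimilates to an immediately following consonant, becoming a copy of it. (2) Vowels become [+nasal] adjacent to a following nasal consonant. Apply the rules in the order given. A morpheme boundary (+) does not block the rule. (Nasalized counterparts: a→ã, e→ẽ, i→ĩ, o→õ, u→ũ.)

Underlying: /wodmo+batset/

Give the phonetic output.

Rule 1: /d/ before /m/ → [m] (total assimilation)
Rule 1: /t/ before /s/ → [s] (total assimilation)
After rule 1: wommo+basset
Rule 2: /o/ before nasal /m/ → [õ]

[wõmmo+basset]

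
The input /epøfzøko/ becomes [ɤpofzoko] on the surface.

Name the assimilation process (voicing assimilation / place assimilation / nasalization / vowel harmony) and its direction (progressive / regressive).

vowel harmony, regressive

/e/→[ɤ] /ø/→[o] /ø/→[o].
Vowels agree with the last vowel, so the harmony is regressive.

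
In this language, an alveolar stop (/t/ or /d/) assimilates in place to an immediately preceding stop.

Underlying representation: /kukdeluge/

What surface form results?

/d/ after /k/ (velar) → [g]

[kukgeluge]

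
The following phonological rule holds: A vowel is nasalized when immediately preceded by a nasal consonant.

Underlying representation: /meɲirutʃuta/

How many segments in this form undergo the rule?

/e/ after nasal /m/ → [ẽ]
/i/ after nasal /ɲ/ → [ĩ]
2 segments change.

2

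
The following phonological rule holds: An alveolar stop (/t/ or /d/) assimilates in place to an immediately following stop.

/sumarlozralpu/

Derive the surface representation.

no segment meets the rule's conditions; no change.

[sumarlozralpu]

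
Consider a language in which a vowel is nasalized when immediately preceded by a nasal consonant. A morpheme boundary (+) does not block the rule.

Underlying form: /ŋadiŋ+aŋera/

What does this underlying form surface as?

[ŋãdiŋ+ãŋẽra]

/a/ after nasal /ŋ/ → [ã]
/a/ after nasal /ŋ/ → [ã]
/e/ after nasal /ŋ/ → [ẽ]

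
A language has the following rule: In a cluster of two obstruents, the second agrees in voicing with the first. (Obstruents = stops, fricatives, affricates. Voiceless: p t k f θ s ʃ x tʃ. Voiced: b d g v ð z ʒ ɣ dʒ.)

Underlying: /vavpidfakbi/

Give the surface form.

[vavbidvakpi]

/p/ after /v/ (voiced) → [b]
/f/ after /d/ (voiced) → [v]
/b/ after /k/ (voiceless) → [p]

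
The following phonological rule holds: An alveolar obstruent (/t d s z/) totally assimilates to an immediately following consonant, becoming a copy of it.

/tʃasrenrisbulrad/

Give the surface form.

/s/ before /r/ → [r] (total assimilation)
/s/ before /b/ → [b] (total assimilation)

[tʃarrenribbulrad]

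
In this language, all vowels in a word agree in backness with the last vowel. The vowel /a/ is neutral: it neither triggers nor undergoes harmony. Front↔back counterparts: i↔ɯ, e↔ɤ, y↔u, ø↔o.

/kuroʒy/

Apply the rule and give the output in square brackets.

[kyrøʒy]

/u/ harmonizes with /y/ ([-back]) → [y]
/o/ harmonizes with /y/ ([-back]) → [ø]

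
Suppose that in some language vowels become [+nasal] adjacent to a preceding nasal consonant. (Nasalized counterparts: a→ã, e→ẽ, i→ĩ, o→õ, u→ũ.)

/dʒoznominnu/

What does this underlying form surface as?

/o/ after nasal /n/ → [õ]
/i/ after nasal /m/ → [ĩ]
/u/ after nasal /n/ → [ũ]

[dʒoznõmĩnnũ]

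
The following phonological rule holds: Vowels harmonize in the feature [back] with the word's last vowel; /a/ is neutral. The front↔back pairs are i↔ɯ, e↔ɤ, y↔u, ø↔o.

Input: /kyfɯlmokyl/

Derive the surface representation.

[kyfilmøkyl]

/ɯ/ harmonizes with /y/ ([-back]) → [i]
/o/ harmonizes with /y/ ([-back]) → [ø]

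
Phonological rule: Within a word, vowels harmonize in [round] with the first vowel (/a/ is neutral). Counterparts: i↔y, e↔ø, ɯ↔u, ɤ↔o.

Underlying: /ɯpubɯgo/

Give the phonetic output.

/u/ harmonizes with /ɯ/ ([-round]) → [ɯ]
/o/ harmonizes with /ɯ/ ([-round]) → [ɤ]

[ɯpɯbɯgɤ]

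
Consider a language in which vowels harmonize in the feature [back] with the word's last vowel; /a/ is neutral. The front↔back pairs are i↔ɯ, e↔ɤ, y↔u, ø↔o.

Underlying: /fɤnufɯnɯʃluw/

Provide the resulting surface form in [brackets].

no segment meets the rule's conditions; no change.

[fɤnufɯnɯʃluw]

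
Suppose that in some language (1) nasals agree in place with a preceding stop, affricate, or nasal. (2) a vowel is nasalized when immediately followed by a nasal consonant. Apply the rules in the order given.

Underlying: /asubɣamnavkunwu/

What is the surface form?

[asubɣãmmavkũnwu]

Rule 1: /n/ after /m/ (labial) → [m]
After rule 1: asubɣammavkunwu
Rule 2: /a/ before nasal /m/ → [ã]
Rule 2: /u/ before nasal /n/ → [ũ]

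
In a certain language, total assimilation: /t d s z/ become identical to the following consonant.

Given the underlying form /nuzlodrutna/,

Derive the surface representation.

/z/ before /l/ → [l] (total assimilation)
/d/ before /r/ → [r] (total assimilation)
/t/ before /n/ → [n] (total assimilation)

[nullorrunna]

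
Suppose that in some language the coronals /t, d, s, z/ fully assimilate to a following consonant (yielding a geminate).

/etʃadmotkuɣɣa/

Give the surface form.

/d/ before /m/ → [m] (total assimilation)
/t/ before /k/ → [k] (total assimilation)

[etʃammokkuɣɣa]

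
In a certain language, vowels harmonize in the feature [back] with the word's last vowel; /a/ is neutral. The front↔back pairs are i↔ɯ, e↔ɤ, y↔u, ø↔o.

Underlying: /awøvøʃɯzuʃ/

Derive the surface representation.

/ø/ harmonizes with /u/ ([+back]) → [o]
/ø/ harmonizes with /u/ ([+back]) → [o]

[awovoʃɯzuʃ]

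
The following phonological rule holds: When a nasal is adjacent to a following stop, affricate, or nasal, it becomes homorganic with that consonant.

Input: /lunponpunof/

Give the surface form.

/n/ before /p/ (labial) → [m]
/n/ before /p/ (labial) → [m]

[lumpompunof]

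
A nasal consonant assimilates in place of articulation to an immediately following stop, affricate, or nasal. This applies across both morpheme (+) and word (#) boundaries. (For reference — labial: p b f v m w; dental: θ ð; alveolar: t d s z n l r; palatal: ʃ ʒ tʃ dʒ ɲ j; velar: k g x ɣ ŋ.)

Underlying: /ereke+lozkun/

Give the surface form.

[ereke+lozkun]

no segment meets the rule's conditions; no change.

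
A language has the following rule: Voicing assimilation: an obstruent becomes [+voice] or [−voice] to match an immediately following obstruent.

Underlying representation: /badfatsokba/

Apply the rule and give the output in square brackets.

[batfatsogba]

/d/ before /f/ (voiceless) → [t]
/k/ before /b/ (voiced) → [g]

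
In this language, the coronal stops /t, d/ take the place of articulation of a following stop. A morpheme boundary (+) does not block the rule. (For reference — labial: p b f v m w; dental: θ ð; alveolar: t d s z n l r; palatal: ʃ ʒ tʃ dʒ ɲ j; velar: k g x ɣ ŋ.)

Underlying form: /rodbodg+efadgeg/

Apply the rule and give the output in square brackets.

/d/ before /b/ (labial) → [b]
/d/ before /g/ (velar) → [g]
/d/ before /g/ (velar) → [g]

[robbogg+efaggeg]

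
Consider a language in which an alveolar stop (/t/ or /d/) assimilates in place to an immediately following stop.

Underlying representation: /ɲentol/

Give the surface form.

no segment meets the rule's conditions; no change.

[ɲentol]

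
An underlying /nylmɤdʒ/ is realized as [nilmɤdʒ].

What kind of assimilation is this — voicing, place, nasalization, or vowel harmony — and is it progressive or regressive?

/y/→[i].
Vowels agree with the last vowel, so the harmony is regressive.

vowel harmony, regressive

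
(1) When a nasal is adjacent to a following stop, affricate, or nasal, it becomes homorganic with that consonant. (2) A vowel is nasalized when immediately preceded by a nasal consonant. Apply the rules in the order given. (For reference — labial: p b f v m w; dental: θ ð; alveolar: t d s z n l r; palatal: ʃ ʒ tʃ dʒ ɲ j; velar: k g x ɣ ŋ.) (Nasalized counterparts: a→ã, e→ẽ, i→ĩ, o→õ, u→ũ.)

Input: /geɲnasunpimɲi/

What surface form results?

[gennãsumpiɲɲĩ]

Rule 1: /ɲ/ before /n/ (alveolar) → [n]
Rule 1: /n/ before /p/ (labial) → [m]
Rule 1: /m/ before /ɲ/ (palatal) → [ɲ]
After rule 1: gennasumpiɲɲi
Rule 2: /a/ after nasal /n/ → [ã]
Rule 2: /i/ after nasal /ɲ/ → [ĩ]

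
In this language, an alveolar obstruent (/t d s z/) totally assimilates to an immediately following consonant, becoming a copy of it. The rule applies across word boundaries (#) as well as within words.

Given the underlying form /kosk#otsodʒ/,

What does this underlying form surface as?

[kokk#ossodʒ]

/s/ before /k/ → [k] (total assimilation)
/t/ before /s/ → [s] (total assimilation)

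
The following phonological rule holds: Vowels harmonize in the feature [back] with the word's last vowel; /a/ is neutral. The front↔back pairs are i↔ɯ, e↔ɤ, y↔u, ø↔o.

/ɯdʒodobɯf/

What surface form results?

[ɯdʒodobɯf]

no segment meets the rule's conditions; no change.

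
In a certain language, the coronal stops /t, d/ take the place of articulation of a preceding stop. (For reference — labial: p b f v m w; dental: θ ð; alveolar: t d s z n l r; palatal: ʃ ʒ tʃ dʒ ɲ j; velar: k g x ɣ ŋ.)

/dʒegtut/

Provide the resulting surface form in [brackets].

[dʒegkut]

/t/ after /g/ (velar) → [k]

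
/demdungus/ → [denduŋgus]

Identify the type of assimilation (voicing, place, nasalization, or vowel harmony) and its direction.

place assimilation, regressive

/m/→[n] /n/→[ŋ].
Each target copies a feature from the following segment, so the direction is regressive.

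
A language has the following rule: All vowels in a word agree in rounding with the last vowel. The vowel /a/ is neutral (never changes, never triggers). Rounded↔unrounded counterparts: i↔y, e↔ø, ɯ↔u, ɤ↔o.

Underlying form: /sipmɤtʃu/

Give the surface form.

/i/ harmonizes with /u/ ([+round]) → [y]
/ɤ/ harmonizes with /u/ ([+round]) → [o]

[sypmotʃu]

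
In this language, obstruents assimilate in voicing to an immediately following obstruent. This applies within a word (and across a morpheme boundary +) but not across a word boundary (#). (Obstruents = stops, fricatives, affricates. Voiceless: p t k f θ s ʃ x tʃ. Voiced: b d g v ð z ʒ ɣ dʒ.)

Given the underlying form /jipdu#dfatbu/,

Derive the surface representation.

/p/ before /d/ (voiced) → [b]
/d/ before /f/ (voiceless) → [t]
/t/ before /b/ (voiced) → [d]

[jibdu#tfadbu]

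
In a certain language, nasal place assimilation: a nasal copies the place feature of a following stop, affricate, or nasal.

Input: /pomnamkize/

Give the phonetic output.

/m/ before /n/ (alveolar) → [n]
/m/ before /k/ (velar) → [ŋ]

[ponnaŋkize]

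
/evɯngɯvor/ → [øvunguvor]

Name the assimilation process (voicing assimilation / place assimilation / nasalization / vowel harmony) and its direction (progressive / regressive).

/e/→[ø] /ɯ/→[u] /ɯ/→[u].
Vowels agree with the last vowel, so the harmony is regressive.

vowel harmony, regressive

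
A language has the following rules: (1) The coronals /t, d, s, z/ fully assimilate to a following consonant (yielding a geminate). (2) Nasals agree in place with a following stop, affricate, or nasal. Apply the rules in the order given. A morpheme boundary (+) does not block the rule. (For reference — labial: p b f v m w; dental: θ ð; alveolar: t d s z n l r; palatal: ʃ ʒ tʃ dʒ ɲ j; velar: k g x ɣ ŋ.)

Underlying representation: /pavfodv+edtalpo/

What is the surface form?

[pavfovv+ettalpo]

Rule 1: /d/ before /v/ → [v] (total assimilation)
Rule 1: /d/ before /t/ → [t] (total assimilation)
After rule 1: pavfovv+ettalpo
Rule 2: no segment meets the rule's conditions; no change.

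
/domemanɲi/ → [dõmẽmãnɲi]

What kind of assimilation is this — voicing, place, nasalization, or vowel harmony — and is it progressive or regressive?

/o/→[õ] /e/→[ẽ] /a/→[ã].
Each target copies a feature from the following segment, so the direction is regressive.

nasalization, regressive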